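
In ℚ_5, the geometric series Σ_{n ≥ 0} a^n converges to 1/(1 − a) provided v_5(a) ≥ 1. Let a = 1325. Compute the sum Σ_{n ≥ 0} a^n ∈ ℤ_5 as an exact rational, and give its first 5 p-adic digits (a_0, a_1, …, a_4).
Σ a^n = 1/(1 − a) = -1/1324;  first 5 digits = (1, 0, 3, 0, 1)

v_5(a) = 2 ≥ 1, so the series converges in ℤ_5 to 1/(1 − a) = 1/(1 − 1325) = -1/1324. Expand this rational in ℤ_5: compute digits iteratively via d_i = x_i mod 5, x_{i+1} = (x_i − d_i)/5. The first 5 digits are (1, 0, 3, 0, 1).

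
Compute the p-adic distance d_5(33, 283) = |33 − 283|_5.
d_5(33, 283) = 1/125

Step 1 — x − y = 33 − 283 = -250. Step 2 — v_5(-250) = 3 (factor: -250 = −(5^3 · 2); the sign does not affect v_p). Step 3 — |x − y|_5 = 5^{-3} = 1/125.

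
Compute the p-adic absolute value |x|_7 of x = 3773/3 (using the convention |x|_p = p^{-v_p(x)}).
|3773/3|_7 = 1/343

Step 1 — compute v_7(x) by factoring powers of 7 out of the numerator and denominator: v_7(3773/3) = 3. Step 2 — apply |x|_p = p^{-v_p(x)} = 7^{-3} = 1/343.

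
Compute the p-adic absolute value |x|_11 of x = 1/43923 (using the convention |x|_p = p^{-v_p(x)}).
|1/43923|_11 = 14641

Step 1 — compute v_11(x) by factoring powers of 11 out of the numerator and denominator: v_11(1/43923) = -4. Step 2 — apply |x|_p = p^{-v_p(x)} = 11^{4} = 14641.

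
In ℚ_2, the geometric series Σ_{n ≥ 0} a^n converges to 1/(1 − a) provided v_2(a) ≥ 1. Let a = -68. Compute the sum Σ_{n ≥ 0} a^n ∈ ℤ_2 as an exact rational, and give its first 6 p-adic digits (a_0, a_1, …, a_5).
Σ a^n = 1/(1 − a) = 1/69;  first 6 digits = (1, 0, 1, 1, 0, 0)

v_2(a) = 2 ≥ 1, so the series converges in ℤ_2 to 1/(1 − a) = 1/(1 − (-68)) = 1/69. Expand this rational in ℤ_2: compute digits iteratively via d_i = x_i mod 2, x_{i+1} = (x_i − d_i)/2. The first 6 digits are (1, 0, 1, 1, 0, 0).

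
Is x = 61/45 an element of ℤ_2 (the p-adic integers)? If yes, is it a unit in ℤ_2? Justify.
x ∈ ℤ_2^× (unit); v_2(x) = 0

ℤ_2 = {x ∈ ℚ_2 : v_2(x) ≥ 0} and ℤ_2^× = {x ∈ ℤ_2 : v_2(x) = 0}. Here v_2(61/45) = v_2(num) − v_2(den) = 0; compare against these criteria.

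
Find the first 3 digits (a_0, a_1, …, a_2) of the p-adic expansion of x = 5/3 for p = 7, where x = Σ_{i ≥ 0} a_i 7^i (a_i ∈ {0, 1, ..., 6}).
(a_0, …, a_2) = (4, 2, 2)

v_7(5/3) = 0 (numerator and denominator both coprime to 7), so x ∈ ℤ_7^×. Compute digits iteratively via a_i = x_i mod 7, x_{i+1} = (x_i − a_i)/7, with x_0 = x:
  x_0 = 5/3;  a_0 = 4;  x_1 = (x_0 − 4)/7 = -1/3
  x_1 = -1/3;  a_1 = 2;  x_2 = (x_1 − 2)/7 = -1/3
  x_2 = -1/3;  a_2 = 2;  x_3 = (x_2 − 2)/7 = -1/3
Digits: (4, 2, 2).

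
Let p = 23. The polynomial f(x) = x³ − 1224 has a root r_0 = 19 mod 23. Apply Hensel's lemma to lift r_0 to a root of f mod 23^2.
r_1 = 111 (mod 529)

Hensel: r_{i+1} = r_i − f(r_i)/f′(r_i) mod 23^{i+2}, where f′(x) = 3x². Iterate:
  r_0 = 19 (mod 23)
  r_1 = 111 (mod 529)
Final: r = 111 with f(r) ≡ 0 mod 23^2.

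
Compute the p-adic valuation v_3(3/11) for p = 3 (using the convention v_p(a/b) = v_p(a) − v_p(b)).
v_3(3/11) = 1

Factor powers of 3 from the numerator and denominator of the reduced fraction: 3 = 3^1 · 1 and 11 = 3^0 · 11. Apply v_p(a/b) = v_p(a) − v_p(b): v_3(3/11) = 1 − 0 = 1.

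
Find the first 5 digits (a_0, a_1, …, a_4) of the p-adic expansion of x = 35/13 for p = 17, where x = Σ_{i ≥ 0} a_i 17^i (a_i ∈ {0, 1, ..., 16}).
(a_0, …, a_4) = (4, 13, 11, 15, 3)

v_17(35/13) = 0 (numerator and denominator both coprime to 17), so x ∈ ℤ_17^×. Compute digits iteratively via a_i = x_i mod 17, x_{i+1} = (x_i − a_i)/17, with x_0 = x:
  x_0 = 35/13;  a_0 = 4;  x_1 = (x_0 − 4)/17 = -1/13
  x_1 = -1/13;  a_1 = 13;  x_2 = (x_1 − 13)/17 = -10/13
  x_2 = -10/13;  a_2 = 11;  x_3 = (x_2 − 11)/17 = -9/13
  x_3 = -9/13;  a_3 = 15;  x_4 = (x_3 − 15)/17 = -12/13
  x_4 = -12/13;  a_4 = 3;  x_5 = (x_4 − 3)/17 = -3/13
Digits: (4, 13, 11, 15, 3).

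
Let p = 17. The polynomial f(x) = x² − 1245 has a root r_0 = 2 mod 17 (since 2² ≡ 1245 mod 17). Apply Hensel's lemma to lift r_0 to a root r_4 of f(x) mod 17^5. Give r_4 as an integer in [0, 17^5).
r_4 = 1203347 (mod 1419857)

Hensel's recurrence: r_{i+1} = r_i − f(r_i)·(f′(r_i))^{-1} mod 17^{i+2}, with f′(x) = 2x. Iterate:
  r_0 = 2 (mod 17)
  r_1 = 240 (mod 289)
  r_2 = 4575 (mod 4913)
  r_3 = 34053 (mod 83521)
  r_4 = 1203347 (mod 1419857)
Final: r_4 = 1203347, and one checks f(r_4) ≡ 0 mod 17^5.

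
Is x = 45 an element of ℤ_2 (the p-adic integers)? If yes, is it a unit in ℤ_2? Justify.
x ∈ ℤ_2^× (unit); v_2(x) = 0

ℤ_2 = {x ∈ ℚ_2 : v_2(x) ≥ 0} and ℤ_2^× = {x ∈ ℤ_2 : v_2(x) = 0}. Here v_2(45) = v_2(num) − v_2(den) = 0; compare against these criteria.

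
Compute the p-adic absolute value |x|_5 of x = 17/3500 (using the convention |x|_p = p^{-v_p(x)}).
|17/3500|_5 = 125

Step 1 — compute v_5(x) by factoring powers of 5 out of the numerator and denominator: v_5(17/3500) = -3. Step 2 — apply |x|_p = p^{-v_p(x)} = 5^{3} = 125.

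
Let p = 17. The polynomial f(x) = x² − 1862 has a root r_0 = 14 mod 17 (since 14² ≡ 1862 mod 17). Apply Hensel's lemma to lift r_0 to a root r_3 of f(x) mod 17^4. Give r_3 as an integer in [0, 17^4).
r_3 = 48770 (mod 83521)

Hensel's recurrence: r_{i+1} = r_i − f(r_i)·(f′(r_i))^{-1} mod 17^{i+2}, with f′(x) = 2x. Iterate:
  r_0 = 14 (mod 17)
  r_1 = 218 (mod 289)
  r_2 = 4553 (mod 4913)
  r_3 = 48770 (mod 83521)
Final: r_3 = 48770, and one checks f(r_3) ≡ 0 mod 17^4.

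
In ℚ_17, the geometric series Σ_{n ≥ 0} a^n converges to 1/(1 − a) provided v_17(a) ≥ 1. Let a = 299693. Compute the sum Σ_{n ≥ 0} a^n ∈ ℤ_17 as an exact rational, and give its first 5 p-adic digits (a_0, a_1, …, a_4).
Σ a^n = 1/(1 − a) = -1/299692;  first 5 digits = (1, 0, 0, 10, 3)

v_17(a) = 3 ≥ 1, so the series converges in ℤ_17 to 1/(1 − a) = 1/(1 − 299693) = -1/299692. Expand this rational in ℤ_17: compute digits iteratively via d_i = x_i mod 17, x_{i+1} = (x_i − d_i)/17. The first 5 digits are (1, 0, 0, 10, 3).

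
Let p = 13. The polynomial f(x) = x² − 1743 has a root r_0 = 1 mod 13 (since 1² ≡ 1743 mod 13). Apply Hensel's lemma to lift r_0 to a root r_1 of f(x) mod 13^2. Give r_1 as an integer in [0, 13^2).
r_1 = 27 (mod 169)

Hensel's recurrence: r_{i+1} = r_i − f(r_i)·(f′(r_i))^{-1} mod 13^{i+2}, with f′(x) = 2x. Iterate:
  r_0 = 1 (mod 13)
  r_1 = 27 (mod 169)
Final: r_1 = 27, and one checks f(r_1) ≡ 0 mod 13^2.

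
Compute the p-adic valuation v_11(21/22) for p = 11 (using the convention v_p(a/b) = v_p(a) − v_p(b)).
v_11(21/22) = -1

Factor powers of 11 from the numerator and denominator of the reduced fraction: 21 = 11^0 · 21 and 22 = 11^1 · 2. Apply v_p(a/b) = v_p(a) − v_p(b): v_11(21/22) = 0 − 1 = -1.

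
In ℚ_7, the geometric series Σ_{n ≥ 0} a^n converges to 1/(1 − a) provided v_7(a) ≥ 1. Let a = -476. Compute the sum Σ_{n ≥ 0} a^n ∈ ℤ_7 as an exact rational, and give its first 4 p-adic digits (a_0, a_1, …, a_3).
Σ a^n = 1/(1 − a) = 1/477;  first 4 digits = (1, 2, 1, 2)

v_7(a) = 1 ≥ 1, so the series converges in ℤ_7 to 1/(1 − a) = 1/(1 − (-476)) = 1/477. Expand this rational in ℤ_7: compute digits iteratively via d_i = x_i mod 7, x_{i+1} = (x_i − d_i)/7. The first 4 digits are (1, 2, 1, 2).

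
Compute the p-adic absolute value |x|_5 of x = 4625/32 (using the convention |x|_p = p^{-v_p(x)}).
|4625/32|_5 = 1/125

Step 1 — compute v_5(x) by factoring powers of 5 out of the numerator and denominator: v_5(4625/32) = 3. Step 2 — apply |x|_p = p^{-v_p(x)} = 5^{-3} = 1/125.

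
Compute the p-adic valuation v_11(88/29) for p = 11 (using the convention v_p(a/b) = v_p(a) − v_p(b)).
v_11(88/29) = 1

Factor powers of 11 from the numerator and denominator of the reduced fraction: 88 = 11^1 · 8 and 29 = 11^0 · 29. Apply v_p(a/b) = v_p(a) − v_p(b): v_11(88/29) = 1 − 0 = 1.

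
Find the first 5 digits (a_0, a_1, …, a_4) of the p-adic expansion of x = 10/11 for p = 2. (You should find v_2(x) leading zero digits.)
(a_0, …, a_4) = (0, 1, 1, 1, 1)

v_2(10/11) = 1, so a_0 = ... = a_0 = 0. Factor out: x = 2^1 · u with u = 5/11 a unit in ℤ_2. Expand u iteratively via a_{v+i} = u_i mod 2, u_{i+1} = (u_i − a_{v+i})/2:
  u_0 = 5/11;  a_1 = 1;  u_1 = (u_0 − 1)/2 = -3/11
  u_1 = -3/11;  a_2 = 1;  u_2 = (u_1 − 1)/2 = -7/11
  u_2 = -7/11;  a_3 = 1;  u_3 = (u_2 − 1)/2 = -9/11
  u_3 = -9/11;  a_4 = 1;  u_4 = (u_3 − 1)/2 = -10/11
Digits: (0, 1, 1, 1, 1).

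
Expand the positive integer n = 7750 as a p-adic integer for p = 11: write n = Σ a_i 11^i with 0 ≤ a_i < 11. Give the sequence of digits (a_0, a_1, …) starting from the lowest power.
(a_0, a_1, …) = (6, 0, 9, 5)

Repeated division by 11 gives the digits low-to-high: 7750 = 6 + 9·11^2 + 5·11^3. Digit sequence: (6, 0, 9, 5).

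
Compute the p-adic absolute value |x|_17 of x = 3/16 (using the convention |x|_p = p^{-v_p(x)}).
|3/16|_17 = 1

Step 1 — compute v_17(x) by factoring powers of 17 out of the numerator and denominator: v_17(3/16) = 0. Step 2 — apply |x|_p = p^{-v_p(x)} = 17^{0} = 1.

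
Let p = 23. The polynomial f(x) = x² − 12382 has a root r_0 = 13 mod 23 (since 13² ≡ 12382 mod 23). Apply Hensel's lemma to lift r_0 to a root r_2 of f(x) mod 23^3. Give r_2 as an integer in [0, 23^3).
r_2 = 8845 (mod 12167)

Hensel's recurrence: r_{i+1} = r_i − f(r_i)·(f′(r_i))^{-1} mod 23^{i+2}, with f′(x) = 2x. Iterate:
  r_0 = 13 (mod 23)
  r_1 = 381 (mod 529)
  r_2 = 8845 (mod 12167)
Final: r_2 = 8845, and one checks f(r_2) ≡ 0 mod 23^3.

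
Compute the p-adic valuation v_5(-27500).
v_5(-27500) = 4

v_5(n) is the largest exponent k such that 5^k divides n. Factor out: -27500 = -5^4 · 44. (Sign doesn't affect v_p.) So v_5(-27500) = 4.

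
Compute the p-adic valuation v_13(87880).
v_13(87880) = 3

v_13(n) is the largest exponent k such that 13^k divides n. Factor out: 87880 = 13^3 · 40. (Sign doesn't affect v_p.) So v_13(87880) = 3.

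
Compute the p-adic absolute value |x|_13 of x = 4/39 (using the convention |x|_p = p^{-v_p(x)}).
|4/39|_13 = 13

Step 1 — compute v_13(x) by factoring powers of 13 out of the numerator and denominator: v_13(4/39) = -1. Step 2 — apply |x|_p = p^{-v_p(x)} = 13^{1} = 13.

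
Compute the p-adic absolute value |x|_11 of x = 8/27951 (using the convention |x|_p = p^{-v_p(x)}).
|8/27951|_11 = 1331

Step 1 — compute v_11(x) by factoring powers of 11 out of the numerator and denominator: v_11(8/27951) = -3. Step 2 — apply |x|_p = p^{-v_p(x)} = 11^{3} = 1331.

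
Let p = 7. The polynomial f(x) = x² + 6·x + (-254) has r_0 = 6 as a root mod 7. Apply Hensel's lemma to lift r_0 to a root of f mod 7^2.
r_1 = 27 (mod 49)

Hensel: r_{i+1} = r_i − f(r_i)·(f′(r_i))^{-1} mod 7^{i+2}, f′(x) = 2x + 6. Iterate:
  r_0 = 6 (mod 7)
  r_1 = 27 (mod 49)
Final: r = 27 satisfies f(r) ≡ 0 mod 7^2.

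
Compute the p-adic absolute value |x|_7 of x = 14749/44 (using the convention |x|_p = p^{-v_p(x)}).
|14749/44|_7 = 1/343

Step 1 — compute v_7(x) by factoring powers of 7 out of the numerator and denominator: v_7(14749/44) = 3. Step 2 — apply |x|_p = p^{-v_p(x)} = 7^{-3} = 1/343.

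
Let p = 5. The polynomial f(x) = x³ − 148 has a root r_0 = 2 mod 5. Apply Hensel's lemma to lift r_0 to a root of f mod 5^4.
r_3 = 397 (mod 625)

Hensel: r_{i+1} = r_i − f(r_i)/f′(r_i) mod 5^{i+2}, where f′(x) = 3x². Iterate:
  r_0 = 2 (mod 5)
  r_1 = 22 (mod 25)
  r_2 = 22 (mod 125)
  r_3 = 397 (mod 625)
Final: r = 397 with f(r) ≡ 0 mod 5^4.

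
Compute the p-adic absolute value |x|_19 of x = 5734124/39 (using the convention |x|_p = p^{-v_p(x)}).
|5734124/39|_19 = 1/130321

Step 1 — compute v_19(x) by factoring powers of 19 out of the numerator and denominator: v_19(5734124/39) = 4. Step 2 — apply |x|_p = p^{-v_p(x)} = 19^{-4} = 1/130321.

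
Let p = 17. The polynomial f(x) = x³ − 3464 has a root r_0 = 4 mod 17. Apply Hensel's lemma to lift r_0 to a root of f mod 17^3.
r_2 = 1857 (mod 4913)

Hensel: r_{i+1} = r_i − f(r_i)/f′(r_i) mod 17^{i+2}, where f′(x) = 3x². Iterate:
  r_0 = 4 (mod 17)
  r_1 = 123 (mod 289)
  r_2 = 1857 (mod 4913)
Final: r = 1857 with f(r) ≡ 0 mod 17^3.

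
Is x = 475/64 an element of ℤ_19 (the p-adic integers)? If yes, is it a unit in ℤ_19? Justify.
x ∈ ℤ_19 but not a unit; v_19(x) = 1 > 0

ℤ_19 = {x ∈ ℚ_19 : v_19(x) ≥ 0} and ℤ_19^× = {x ∈ ℤ_19 : v_19(x) = 0}. Here v_19(475/64) = v_19(num) − v_19(den) = 1; compare against these criteria.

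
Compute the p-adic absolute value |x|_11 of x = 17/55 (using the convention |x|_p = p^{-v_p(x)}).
|17/55|_11 = 11

Step 1 — compute v_11(x) by factoring powers of 11 out of the numerator and denominator: v_11(17/55) = -1. Step 2 — apply |x|_p = p^{-v_p(x)} = 11^{1} = 11.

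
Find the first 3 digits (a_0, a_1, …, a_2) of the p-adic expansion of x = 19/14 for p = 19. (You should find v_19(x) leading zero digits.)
(a_0, …, a_2) = (0, 15, 6)

v_19(19/14) = 1, so a_0 = ... = a_0 = 0. Factor out: x = 19^1 · u with u = 1/14 a unit in ℤ_19. Expand u iteratively via a_{v+i} = u_i mod 19, u_{i+1} = (u_i − a_{v+i})/19:
  u_0 = 1/14;  a_1 = 15;  u_1 = (u_0 − 15)/19 = -11/14
  u_1 = -11/14;  a_2 = 6;  u_2 = (u_1 − 6)/19 = -5/14
Digits: (0, 15, 6).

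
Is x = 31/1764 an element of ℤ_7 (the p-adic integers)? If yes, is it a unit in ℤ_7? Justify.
x ∉ ℤ_7 (v_7(x) = -2 < 0)

ℤ_7 = {x ∈ ℚ_7 : v_7(x) ≥ 0} and ℤ_7^× = {x ∈ ℤ_7 : v_7(x) = 0}. Here v_7(31/1764) = v_7(num) − v_7(den) = -2; compare against these criteria.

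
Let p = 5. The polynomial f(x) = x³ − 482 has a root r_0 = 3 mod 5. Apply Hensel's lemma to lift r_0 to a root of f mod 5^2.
r_1 = 18 (mod 25)

Hensel: r_{i+1} = r_i − f(r_i)/f′(r_i) mod 5^{i+2}, where f′(x) = 3x². Iterate:
  r_0 = 3 (mod 5)
  r_1 = 18 (mod 25)
Final: r = 18 with f(r) ≡ 0 mod 5^2.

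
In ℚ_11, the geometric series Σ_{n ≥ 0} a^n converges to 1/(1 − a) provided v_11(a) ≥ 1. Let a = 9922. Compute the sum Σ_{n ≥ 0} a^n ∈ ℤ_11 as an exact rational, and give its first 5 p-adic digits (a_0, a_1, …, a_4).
Σ a^n = 1/(1 − a) = -1/9921;  first 5 digits = (1, 0, 5, 7, 3)

v_11(a) = 2 ≥ 1, so the series converges in ℤ_11 to 1/(1 − a) = 1/(1 − 9922) = -1/9921. Expand this rational in ℤ_11: compute digits iteratively via d_i = x_i mod 11, x_{i+1} = (x_i − d_i)/11. The first 5 digits are (1, 0, 5, 7, 3).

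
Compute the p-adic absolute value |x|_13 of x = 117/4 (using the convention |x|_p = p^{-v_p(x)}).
|117/4|_13 = 1/13

Step 1 — compute v_13(x) by factoring powers of 13 out of the numerator and denominator: v_13(117/4) = 1. Step 2 — apply |x|_p = p^{-v_p(x)} = 13^{-1} = 1/13.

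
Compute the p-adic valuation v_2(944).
v_2(944) = 4

v_2(n) is the largest exponent k such that 2^k divides n. Factor out: 944 = 2^4 · 59. (Sign doesn't affect v_p.) So v_2(944) = 4.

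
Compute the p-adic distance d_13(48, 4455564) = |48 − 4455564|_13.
d_13(48, 4455564) = 1/371293

Step 1 — x − y = 48 − 4455564 = -4455516. Step 2 — v_13(-4455516) = 5 (factor: -4455516 = −(13^5 · 12); the sign does not affect v_p). Step 3 — |x − y|_13 = 13^{-5} = 1/371293.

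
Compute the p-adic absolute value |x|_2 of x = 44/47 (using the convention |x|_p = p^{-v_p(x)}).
|44/47|_2 = 1/4

Step 1 — compute v_2(x) by factoring powers of 2 out of the numerator and denominator: v_2(44/47) = 2. Step 2 — apply |x|_p = p^{-v_p(x)} = 2^{-2} = 1/4.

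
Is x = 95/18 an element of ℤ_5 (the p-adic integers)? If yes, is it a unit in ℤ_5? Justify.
x ∈ ℤ_5 but not a unit; v_5(x) = 1 > 0

ℤ_5 = {x ∈ ℚ_5 : v_5(x) ≥ 0} and ℤ_5^× = {x ∈ ℤ_5 : v_5(x) = 0}. Here v_5(95/18) = v_5(num) − v_5(den) = 1; compare against these criteria.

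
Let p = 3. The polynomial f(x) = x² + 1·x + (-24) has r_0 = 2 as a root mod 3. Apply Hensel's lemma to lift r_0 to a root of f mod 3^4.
r_3 = 38 (mod 81)

Hensel: r_{i+1} = r_i − f(r_i)·(f′(r_i))^{-1} mod 3^{i+2}, f′(x) = 2x + 1. Iterate:
  r_0 = 2 (mod 3)
  r_1 = 2 (mod 9)
  r_2 = 11 (mod 27)
  r_3 = 38 (mod 81)
Final: r = 38 satisfies f(r) ≡ 0 mod 3^4.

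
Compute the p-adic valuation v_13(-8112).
v_13(-8112) = 2

v_13(n) is the largest exponent k such that 13^k divides n. Factor out: -8112 = -13^2 · 48. (Sign doesn't affect v_p.) So v_13(-8112) = 2.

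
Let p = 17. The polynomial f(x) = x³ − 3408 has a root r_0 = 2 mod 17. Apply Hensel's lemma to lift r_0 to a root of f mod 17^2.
r_1 = 189 (mod 289)

Hensel: r_{i+1} = r_i − f(r_i)/f′(r_i) mod 17^{i+2}, where f′(x) = 3x². Iterate:
  r_0 = 2 (mod 17)
  r_1 = 189 (mod 289)
Final: r = 189 with f(r) ≡ 0 mod 17^2.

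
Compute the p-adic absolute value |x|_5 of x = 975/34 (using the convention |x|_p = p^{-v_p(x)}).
|975/34|_5 = 1/25

Step 1 — compute v_5(x) by factoring powers of 5 out of the numerator and denominator: v_5(975/34) = 2. Step 2 — apply |x|_p = p^{-v_p(x)} = 5^{-2} = 1/25.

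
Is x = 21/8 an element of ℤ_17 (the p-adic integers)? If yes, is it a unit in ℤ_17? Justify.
x ∈ ℤ_17^× (unit); v_17(x) = 0

ℤ_17 = {x ∈ ℚ_17 : v_17(x) ≥ 0} and ℤ_17^× = {x ∈ ℤ_17 : v_17(x) = 0}. Here v_17(21/8) = v_17(num) − v_17(den) = 0; compare against these criteria.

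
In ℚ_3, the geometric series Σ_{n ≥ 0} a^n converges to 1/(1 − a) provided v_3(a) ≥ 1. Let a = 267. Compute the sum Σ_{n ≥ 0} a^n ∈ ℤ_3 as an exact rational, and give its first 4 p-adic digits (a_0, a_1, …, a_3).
Σ a^n = 1/(1 − a) = -1/266;  first 4 digits = (1, 2, 0, 0)

v_3(a) = 1 ≥ 1, so the series converges in ℤ_3 to 1/(1 − a) = 1/(1 − 267) = -1/266. Expand this rational in ℤ_3: compute digits iteratively via d_i = x_i mod 3, x_{i+1} = (x_i − d_i)/3. The first 4 digits are (1, 2, 0, 0).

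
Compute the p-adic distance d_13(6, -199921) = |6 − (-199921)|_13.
d_13(6, -199921) = 1/28561

Step 1 — x − y = 6 − (-199921) = 199927. Step 2 — v_13(199927) = 4 (factor: 199927 = (13^4 · 7); the sign does not affect v_p). Step 3 — |x − y|_13 = 13^{-4} = 1/28561.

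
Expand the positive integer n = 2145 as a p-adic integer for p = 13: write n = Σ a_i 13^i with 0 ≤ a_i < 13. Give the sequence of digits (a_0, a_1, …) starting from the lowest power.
(a_0, a_1, …) = (0, 9, 12)

Repeated division by 13 gives the digits low-to-high: 2145 = 9·13^1 + 12·13^2. Digit sequence: (0, 9, 12).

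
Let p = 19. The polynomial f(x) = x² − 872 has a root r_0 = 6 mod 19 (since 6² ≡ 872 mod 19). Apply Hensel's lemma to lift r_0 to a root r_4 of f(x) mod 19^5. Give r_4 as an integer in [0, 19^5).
r_4 = 2470880 (mod 2476099)

Hensel's recurrence: r_{i+1} = r_i − f(r_i)·(f′(r_i))^{-1} mod 19^{i+2}, with f′(x) = 2x. Iterate:
  r_0 = 6 (mod 19)
  r_1 = 196 (mod 361)
  r_2 = 1640 (mod 6859)
  r_3 = 125102 (mod 130321)
  r_4 = 2470880 (mod 2476099)
Final: r_4 = 2470880, and one checks f(r_4) ≡ 0 mod 19^5.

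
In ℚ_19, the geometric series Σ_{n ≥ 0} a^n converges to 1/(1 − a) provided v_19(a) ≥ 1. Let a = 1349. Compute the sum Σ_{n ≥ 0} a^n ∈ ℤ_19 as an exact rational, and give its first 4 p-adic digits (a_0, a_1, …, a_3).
Σ a^n = 1/(1 − a) = -1/1348;  first 4 digits = (1, 14, 9, 7)

v_19(a) = 1 ≥ 1, so the series converges in ℤ_19 to 1/(1 − a) = 1/(1 − 1349) = -1/1348. Expand this rational in ℤ_19: compute digits iteratively via d_i = x_i mod 19, x_{i+1} = (x_i − d_i)/19. The first 4 digits are (1, 14, 9, 7).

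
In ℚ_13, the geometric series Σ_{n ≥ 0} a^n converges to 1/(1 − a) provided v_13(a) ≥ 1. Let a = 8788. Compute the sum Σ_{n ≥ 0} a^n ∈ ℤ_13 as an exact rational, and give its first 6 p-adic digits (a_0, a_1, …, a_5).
Σ a^n = 1/(1 − a) = -1/8787;  first 6 digits = (1, 0, 0, 4, 0, 0)

v_13(a) = 3 ≥ 1, so the series converges in ℤ_13 to 1/(1 − a) = 1/(1 − 8788) = -1/8787. Expand this rational in ℤ_13: compute digits iteratively via d_i = x_i mod 13, x_{i+1} = (x_i − d_i)/13. The first 6 digits are (1, 0, 0, 4, 0, 0).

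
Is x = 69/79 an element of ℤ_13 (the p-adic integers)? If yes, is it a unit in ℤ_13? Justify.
x ∈ ℤ_13^× (unit); v_13(x) = 0

ℤ_13 = {x ∈ ℚ_13 : v_13(x) ≥ 0} and ℤ_13^× = {x ∈ ℤ_13 : v_13(x) = 0}. Here v_13(69/79) = v_13(num) − v_13(den) = 0; compare against these criteria.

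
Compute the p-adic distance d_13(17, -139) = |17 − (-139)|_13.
d_13(17, -139) = 1/13

Step 1 — x − y = 17 − (-139) = 156. Step 2 — v_13(156) = 1 (factor: 156 = (13^1 · 12); the sign does not affect v_p). Step 3 — |x − y|_13 = 13^{-1} = 1/13.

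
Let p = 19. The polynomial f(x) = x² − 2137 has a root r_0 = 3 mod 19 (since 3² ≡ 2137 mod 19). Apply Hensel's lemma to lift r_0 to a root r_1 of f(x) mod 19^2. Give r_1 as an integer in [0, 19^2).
r_1 = 117 (mod 361)

Hensel's recurrence: r_{i+1} = r_i − f(r_i)·(f′(r_i))^{-1} mod 19^{i+2}, with f′(x) = 2x. Iterate:
  r_0 = 3 (mod 19)
  r_1 = 117 (mod 361)
Final: r_1 = 117, and one checks f(r_1) ≡ 0 mod 19^2.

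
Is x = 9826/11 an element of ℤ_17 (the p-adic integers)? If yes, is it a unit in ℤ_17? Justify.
x ∈ ℤ_17 but not a unit; v_17(x) = 3 > 0

ℤ_17 = {x ∈ ℚ_17 : v_17(x) ≥ 0} and ℤ_17^× = {x ∈ ℤ_17 : v_17(x) = 0}. Here v_17(9826/11) = v_17(num) − v_17(den) = 3; compare against these criteria.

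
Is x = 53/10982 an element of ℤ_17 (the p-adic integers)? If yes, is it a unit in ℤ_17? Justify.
x ∉ ℤ_17 (v_17(x) = -2 < 0)

ℤ_17 = {x ∈ ℚ_17 : v_17(x) ≥ 0} and ℤ_17^× = {x ∈ ℤ_17 : v_17(x) = 0}. Here v_17(53/10982) = v_17(num) − v_17(den) = -2; compare against these criteria.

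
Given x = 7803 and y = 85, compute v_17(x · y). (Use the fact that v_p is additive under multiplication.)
v_17(663255) = 3

v_p(x) = 2 (factor: 7803 = 17^2 · 27); v_p(y) = 1 (factor: 85 = 17^1 · 5). Additivity: v_p(xy) = v_p(x) + v_p(y) = 2 + 1 = 3. (Direct check: xy = 663255 = 17^3 · (135).)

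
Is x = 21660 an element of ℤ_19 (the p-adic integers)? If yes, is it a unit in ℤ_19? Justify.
x ∈ ℤ_19 but not a unit; v_19(x) = 2 > 0

ℤ_19 = {x ∈ ℚ_19 : v_19(x) ≥ 0} and ℤ_19^× = {x ∈ ℤ_19 : v_19(x) = 0}. Here v_19(21660) = v_19(num) − v_19(den) = 2; compare against these criteria.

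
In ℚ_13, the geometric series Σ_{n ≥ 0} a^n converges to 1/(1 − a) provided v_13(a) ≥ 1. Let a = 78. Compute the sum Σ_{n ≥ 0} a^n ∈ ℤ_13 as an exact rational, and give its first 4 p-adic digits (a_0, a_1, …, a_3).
Σ a^n = 1/(1 − a) = -1/77;  first 4 digits = (1, 6, 10, 10)

v_13(a) = 1 ≥ 1, so the series converges in ℤ_13 to 1/(1 − a) = 1/(1 − 78) = -1/77. Expand this rational in ℤ_13: compute digits iteratively via d_i = x_i mod 13, x_{i+1} = (x_i − d_i)/13. The first 4 digits are (1, 6, 10, 10).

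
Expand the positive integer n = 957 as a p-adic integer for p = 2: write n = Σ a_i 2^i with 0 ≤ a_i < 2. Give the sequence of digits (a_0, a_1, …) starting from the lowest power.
(a_0, a_1, …) = (1, 0, 1, 1, 1, 1, 0, 1, 1, 1)

Repeated division by 2 gives the digits low-to-high: 957 = 1 + 1·2^2 + 1·2^3 + 1·2^4 + 1·2^5 + 1·2^7 + 1·2^8 + 1·2^9. Digit sequence: (1, 0, 1, 1, 1, 1, 0, 1, 1, 1).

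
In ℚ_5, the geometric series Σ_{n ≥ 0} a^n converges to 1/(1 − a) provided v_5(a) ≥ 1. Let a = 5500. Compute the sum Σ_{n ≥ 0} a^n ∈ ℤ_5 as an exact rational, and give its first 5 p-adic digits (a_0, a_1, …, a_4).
Σ a^n = 1/(1 − a) = -1/5499;  first 5 digits = (1, 0, 0, 4, 3)

v_5(a) = 3 ≥ 1, so the series converges in ℤ_5 to 1/(1 − a) = 1/(1 − 5500) = -1/5499. Expand this rational in ℤ_5: compute digits iteratively via d_i = x_i mod 5, x_{i+1} = (x_i − d_i)/5. The first 5 digits are (1, 0, 0, 4, 3).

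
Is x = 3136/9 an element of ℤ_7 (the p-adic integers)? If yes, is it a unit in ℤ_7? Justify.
x ∈ ℤ_7 but not a unit; v_7(x) = 2 > 0

ℤ_7 = {x ∈ ℚ_7 : v_7(x) ≥ 0} and ℤ_7^× = {x ∈ ℤ_7 : v_7(x) = 0}. Here v_7(3136/9) = v_7(num) − v_7(den) = 2; compare against these criteria.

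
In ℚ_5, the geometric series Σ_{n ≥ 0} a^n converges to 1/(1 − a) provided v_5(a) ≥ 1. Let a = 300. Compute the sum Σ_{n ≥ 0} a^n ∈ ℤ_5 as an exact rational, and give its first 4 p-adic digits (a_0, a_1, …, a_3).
Σ a^n = 1/(1 − a) = -1/299;  first 4 digits = (1, 0, 2, 2)

v_5(a) = 2 ≥ 1, so the series converges in ℤ_5 to 1/(1 − a) = 1/(1 − 300) = -1/299. Expand this rational in ℤ_5: compute digits iteratively via d_i = x_i mod 5, x_{i+1} = (x_i − d_i)/5. The first 4 digits are (1, 0, 2, 2).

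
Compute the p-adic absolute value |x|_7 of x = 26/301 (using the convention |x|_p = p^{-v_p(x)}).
|26/301|_7 = 7

Step 1 — compute v_7(x) by factoring powers of 7 out of the numerator and denominator: v_7(26/301) = -1. Step 2 — apply |x|_p = p^{-v_p(x)} = 7^{1} = 7.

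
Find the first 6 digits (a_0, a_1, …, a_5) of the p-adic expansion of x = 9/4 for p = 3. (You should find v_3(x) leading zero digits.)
(a_0, …, a_5) = (0, 0, 1, 2, 0, 2)

v_3(9/4) = 2, so a_0 = ... = a_1 = 0. Factor out: x = 3^2 · u with u = 1/4 a unit in ℤ_3. Expand u iteratively via a_{v+i} = u_i mod 3, u_{i+1} = (u_i − a_{v+i})/3:
  u_0 = 1/4;  a_2 = 1;  u_1 = (u_0 − 1)/3 = -1/4
  u_1 = -1/4;  a_3 = 2;  u_2 = (u_1 − 2)/3 = -3/4
  u_2 = -3/4;  a_4 = 0;  u_3 = (u_2 − 0)/3 = -1/4
  u_3 = -1/4;  a_5 = 2;  u_4 = (u_3 − 2)/3 = -3/4
Digits: (0, 0, 1, 2, 0, 2).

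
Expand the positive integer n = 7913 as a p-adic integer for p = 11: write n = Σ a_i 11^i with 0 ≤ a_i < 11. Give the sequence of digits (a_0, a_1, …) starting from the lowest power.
(a_0, a_1, …) = (4, 4, 10, 5)

Repeated division by 11 gives the digits low-to-high: 7913 = 4 + 4·11^1 + 10·11^2 + 5·11^3. Digit sequence: (4, 4, 10, 5).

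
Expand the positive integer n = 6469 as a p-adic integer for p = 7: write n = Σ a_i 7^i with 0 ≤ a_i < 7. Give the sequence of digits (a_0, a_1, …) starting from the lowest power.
(a_0, a_1, …) = (1, 0, 6, 4, 2)

Repeated division by 7 gives the digits low-to-high: 6469 = 1 + 6·7^2 + 4·7^3 + 2·7^4. Digit sequence: (1, 0, 6, 4, 2).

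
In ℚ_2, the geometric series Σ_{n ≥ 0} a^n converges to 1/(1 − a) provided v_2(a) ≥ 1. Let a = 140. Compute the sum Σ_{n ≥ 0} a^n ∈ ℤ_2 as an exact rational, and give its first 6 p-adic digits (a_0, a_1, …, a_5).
Σ a^n = 1/(1 − a) = -1/139;  first 6 digits = (1, 0, 1, 1, 1, 0)

v_2(a) = 2 ≥ 1, so the series converges in ℤ_2 to 1/(1 − a) = 1/(1 − 140) = -1/139. Expand this rational in ℤ_2: compute digits iteratively via d_i = x_i mod 2, x_{i+1} = (x_i − d_i)/2. The first 6 digits are (1, 0, 1, 1, 1, 0).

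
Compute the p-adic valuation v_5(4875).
v_5(4875) = 3

v_5(n) is the largest exponent k such that 5^k divides n. Factor out: 4875 = 5^3 · 39. (Sign doesn't affect v_p.) So v_5(4875) = 3.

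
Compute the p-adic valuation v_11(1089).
v_11(1089) = 2

v_11(n) is the largest exponent k such that 11^k divides n. Factor out: 1089 = 11^2 · 9. (Sign doesn't affect v_p.) So v_11(1089) = 2.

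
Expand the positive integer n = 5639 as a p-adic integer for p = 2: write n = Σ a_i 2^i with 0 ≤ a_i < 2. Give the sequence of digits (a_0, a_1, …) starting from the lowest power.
(a_0, a_1, …) = (1, 1, 1, 0, 0, 0, 0, 0, 0, 1, 1, 0, 1)

Repeated division by 2 gives the digits low-to-high: 5639 = 1 + 1·2^1 + 1·2^2 + 1·2^9 + 1·2^10 + 1·2^12. Digit sequence: (1, 1, 1, 0, 0, 0, 0, 0, 0, 1, 1, 0, 1).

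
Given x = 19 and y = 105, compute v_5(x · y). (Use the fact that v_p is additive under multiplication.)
v_5(1995) = 1

v_p(x) = 0 (factor: 19 = 5^0 · 19); v_p(y) = 1 (factor: 105 = 5^1 · 21). Additivity: v_p(xy) = v_p(x) + v_p(y) = 0 + 1 = 1. (Direct check: xy = 1995 = 5^1 · (399).)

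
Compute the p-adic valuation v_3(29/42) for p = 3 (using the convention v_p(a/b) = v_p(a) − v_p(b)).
v_3(29/42) = -1

Factor powers of 3 from the numerator and denominator of the reduced fraction: 29 = 3^0 · 29 and 42 = 3^1 · 14. Apply v_p(a/b) = v_p(a) − v_p(b): v_3(29/42) = 0 − 1 = -1.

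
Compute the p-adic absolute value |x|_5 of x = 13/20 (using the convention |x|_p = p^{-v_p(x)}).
|13/20|_5 = 5

Step 1 — compute v_5(x) by factoring powers of 5 out of the numerator and denominator: v_5(13/20) = -1. Step 2 — apply |x|_p = p^{-v_p(x)} = 5^{1} = 5.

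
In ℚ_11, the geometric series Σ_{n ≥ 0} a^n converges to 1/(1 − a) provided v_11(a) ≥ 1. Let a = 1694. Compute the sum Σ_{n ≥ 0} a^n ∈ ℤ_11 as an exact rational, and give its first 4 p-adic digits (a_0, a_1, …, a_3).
Σ a^n = 1/(1 − a) = -1/1693;  first 4 digits = (1, 0, 3, 1)

v_11(a) = 2 ≥ 1, so the series converges in ℤ_11 to 1/(1 − a) = 1/(1 − 1694) = -1/1693. Expand this rational in ℤ_11: compute digits iteratively via d_i = x_i mod 11, x_{i+1} = (x_i − d_i)/11. The first 4 digits are (1, 0, 3, 1).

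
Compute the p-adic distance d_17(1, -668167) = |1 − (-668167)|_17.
d_17(1, -668167) = 1/83521

Step 1 — x − y = 1 − (-668167) = 668168. Step 2 — v_17(668168) = 4 (factor: 668168 = (17^4 · 8); the sign does not affect v_p). Step 3 — |x − y|_17 = 17^{-4} = 1/83521.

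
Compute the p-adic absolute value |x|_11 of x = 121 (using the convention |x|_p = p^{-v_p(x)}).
|121|_11 = 1/121

Step 1 — compute v_11(x) by factoring powers of 11 out of the numerator and denominator: v_11(121) = 2. Step 2 — apply |x|_p = p^{-v_p(x)} = 11^{-2} = 1/121.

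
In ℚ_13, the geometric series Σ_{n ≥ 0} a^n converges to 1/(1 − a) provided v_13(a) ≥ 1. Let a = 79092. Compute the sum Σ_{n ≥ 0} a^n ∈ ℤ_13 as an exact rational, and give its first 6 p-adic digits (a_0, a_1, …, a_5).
Σ a^n = 1/(1 − a) = -1/79091;  first 6 digits = (1, 0, 0, 10, 2, 0)

v_13(a) = 3 ≥ 1, so the series converges in ℤ_13 to 1/(1 − a) = 1/(1 − 79092) = -1/79091. Expand this rational in ℤ_13: compute digits iteratively via d_i = x_i mod 13, x_{i+1} = (x_i − d_i)/13. The first 6 digits are (1, 0, 0, 10, 2, 0).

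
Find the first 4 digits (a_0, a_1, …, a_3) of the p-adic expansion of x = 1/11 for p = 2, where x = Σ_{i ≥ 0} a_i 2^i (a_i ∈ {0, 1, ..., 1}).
(a_0, …, a_3) = (1, 1, 0, 0)

v_2(1/11) = 0 (numerator and denominator both coprime to 2), so x ∈ ℤ_2^×. Compute digits iteratively via a_i = x_i mod 2, x_{i+1} = (x_i − a_i)/2, with x_0 = x:
  x_0 = 1/11;  a_0 = 1;  x_1 = (x_0 − 1)/2 = -5/11
  x_1 = -5/11;  a_1 = 1;  x_2 = (x_1 − 1)/2 = -8/11
  x_2 = -8/11;  a_2 = 0;  x_3 = (x_2 − 0)/2 = -4/11
  x_3 = -4/11;  a_3 = 0;  x_4 = (x_3 − 0)/2 = -2/11
Digits: (1, 1, 0, 0).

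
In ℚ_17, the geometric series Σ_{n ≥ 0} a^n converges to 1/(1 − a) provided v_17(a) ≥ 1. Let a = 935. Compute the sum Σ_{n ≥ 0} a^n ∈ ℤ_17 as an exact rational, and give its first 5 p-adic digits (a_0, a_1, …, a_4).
Σ a^n = 1/(1 − a) = -1/934;  first 5 digits = (1, 4, 2, 4, 6)

v_17(a) = 1 ≥ 1, so the series converges in ℤ_17 to 1/(1 − a) = 1/(1 − 935) = -1/934. Expand this rational in ℤ_17: compute digits iteratively via d_i = x_i mod 17, x_{i+1} = (x_i − d_i)/17. The first 5 digits are (1, 4, 2, 4, 6).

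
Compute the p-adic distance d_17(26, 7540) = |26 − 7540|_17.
d_17(26, 7540) = 1/289

Step 1 — x − y = 26 − 7540 = -7514. Step 2 — v_17(-7514) = 2 (factor: -7514 = −(17^2 · 26); the sign does not affect v_p). Step 3 — |x − y|_17 = 17^{-2} = 1/289.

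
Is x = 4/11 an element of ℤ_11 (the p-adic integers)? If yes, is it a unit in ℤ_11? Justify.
x ∉ ℤ_11 (v_11(x) = -1 < 0)

ℤ_11 = {x ∈ ℚ_11 : v_11(x) ≥ 0} and ℤ_11^× = {x ∈ ℤ_11 : v_11(x) = 0}. Here v_11(4/11) = v_11(num) − v_11(den) = -1; compare against these criteria.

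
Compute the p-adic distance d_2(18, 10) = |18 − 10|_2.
d_2(18, 10) = 1/8

Step 1 — x − y = 18 − 10 = 8. Step 2 — v_2(8) = 3 (factor: 8 = (2^3 · 1); the sign does not affect v_p). Step 3 — |x − y|_2 = 2^{-3} = 1/8.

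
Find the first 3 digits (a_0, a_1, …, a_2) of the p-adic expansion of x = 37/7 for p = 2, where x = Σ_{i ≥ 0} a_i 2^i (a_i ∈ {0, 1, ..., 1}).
(a_0, …, a_2) = (1, 1, 0)

v_2(37/7) = 0 (numerator and denominator both coprime to 2), so x ∈ ℤ_2^×. Compute digits iteratively via a_i = x_i mod 2, x_{i+1} = (x_i − a_i)/2, with x_0 = x:
  x_0 = 37/7;  a_0 = 1;  x_1 = (x_0 − 1)/2 = 15/7
  x_1 = 15/7;  a_1 = 1;  x_2 = (x_1 − 1)/2 = 4/7
  x_2 = 4/7;  a_2 = 0;  x_3 = (x_2 − 0)/2 = 2/7
Digits: (1, 1, 0).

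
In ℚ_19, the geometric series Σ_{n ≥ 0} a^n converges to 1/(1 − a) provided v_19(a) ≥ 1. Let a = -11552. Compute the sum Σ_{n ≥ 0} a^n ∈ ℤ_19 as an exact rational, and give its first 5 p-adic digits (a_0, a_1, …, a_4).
Σ a^n = 1/(1 − a) = 1/11553;  first 5 digits = (1, 0, 6, 17, 16)

v_19(a) = 2 ≥ 1, so the series converges in ℤ_19 to 1/(1 − a) = 1/(1 − (-11552)) = 1/11553. Expand this rational in ℤ_19: compute digits iteratively via d_i = x_i mod 19, x_{i+1} = (x_i − d_i)/19. The first 5 digits are (1, 0, 6, 17, 16).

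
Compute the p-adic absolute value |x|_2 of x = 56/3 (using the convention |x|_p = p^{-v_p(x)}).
|56/3|_2 = 1/8

Step 1 — compute v_2(x) by factoring powers of 2 out of the numerator and denominator: v_2(56/3) = 3. Step 2 — apply |x|_p = p^{-v_p(x)} = 2^{-3} = 1/8.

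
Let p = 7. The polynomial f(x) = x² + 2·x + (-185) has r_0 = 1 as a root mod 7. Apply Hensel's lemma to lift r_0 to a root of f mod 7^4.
r_3 = 1737 (mod 2401)

Hensel: r_{i+1} = r_i − f(r_i)·(f′(r_i))^{-1} mod 7^{i+2}, f′(x) = 2x + 2. Iterate:
  r_0 = 1 (mod 7)
  r_1 = 22 (mod 49)
  r_2 = 22 (mod 343)
  r_3 = 1737 (mod 2401)
Final: r = 1737 satisfies f(r) ≡ 0 mod 7^4.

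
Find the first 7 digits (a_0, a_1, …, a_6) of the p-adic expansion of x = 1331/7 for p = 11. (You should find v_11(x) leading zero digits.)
(a_0, …, a_6) = (0, 0, 0, 8, 4, 9, 7)

v_11(1331/7) = 3, so a_0 = ... = a_2 = 0. Factor out: x = 11^3 · u with u = 1/7 a unit in ℤ_11. Expand u iteratively via a_{v+i} = u_i mod 11, u_{i+1} = (u_i − a_{v+i})/11:
  u_0 = 1/7;  a_3 = 8;  u_1 = (u_0 − 8)/11 = -5/7
  u_1 = -5/7;  a_4 = 4;  u_2 = (u_1 − 4)/11 = -3/7
  u_2 = -3/7;  a_5 = 9;  u_3 = (u_2 − 9)/11 = -6/7
  u_3 = -6/7;  a_6 = 7;  u_4 = (u_3 − 7)/11 = -5/7
Digits: (0, 0, 0, 8, 4, 9, 7).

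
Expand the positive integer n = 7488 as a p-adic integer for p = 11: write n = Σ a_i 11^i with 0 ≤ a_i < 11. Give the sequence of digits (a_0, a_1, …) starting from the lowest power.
(a_0, a_1, …) = (8, 9, 6, 5)

Repeated division by 11 gives the digits low-to-high: 7488 = 8 + 9·11^1 + 6·11^2 + 5·11^3. Digit sequence: (8, 9, 6, 5).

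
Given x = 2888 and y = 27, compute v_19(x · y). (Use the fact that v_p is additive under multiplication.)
v_19(77976) = 2

v_p(x) = 2 (factor: 2888 = 19^2 · 8); v_p(y) = 0 (factor: 27 = 19^0 · 27). Additivity: v_p(xy) = v_p(x) + v_p(y) = 2 + 0 = 2. (Direct check: xy = 77976 = 19^2 · (216).)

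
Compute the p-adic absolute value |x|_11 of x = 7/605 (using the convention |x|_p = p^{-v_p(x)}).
|7/605|_11 = 121

Step 1 — compute v_11(x) by factoring powers of 11 out of the numerator and denominator: v_11(7/605) = -2. Step 2 — apply |x|_p = p^{-v_p(x)} = 11^{2} = 121.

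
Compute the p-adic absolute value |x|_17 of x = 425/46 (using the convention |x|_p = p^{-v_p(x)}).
|425/46|_17 = 1/17

Step 1 — compute v_17(x) by factoring powers of 17 out of the numerator and denominator: v_17(425/46) = 1. Step 2 — apply |x|_p = p^{-v_p(x)} = 17^{-1} = 1/17.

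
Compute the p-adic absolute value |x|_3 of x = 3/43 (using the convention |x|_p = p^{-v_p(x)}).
|3/43|_3 = 1/3

Step 1 — compute v_3(x) by factoring powers of 3 out of the numerator and denominator: v_3(3/43) = 1. Step 2 — apply |x|_p = p^{-v_p(x)} = 3^{-1} = 1/3.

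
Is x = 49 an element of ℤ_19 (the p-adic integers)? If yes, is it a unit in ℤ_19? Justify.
x ∈ ℤ_19^× (unit); v_19(x) = 0

ℤ_19 = {x ∈ ℚ_19 : v_19(x) ≥ 0} and ℤ_19^× = {x ∈ ℤ_19 : v_19(x) = 0}. Here v_19(49) = v_19(num) − v_19(den) = 0; compare against these criteria.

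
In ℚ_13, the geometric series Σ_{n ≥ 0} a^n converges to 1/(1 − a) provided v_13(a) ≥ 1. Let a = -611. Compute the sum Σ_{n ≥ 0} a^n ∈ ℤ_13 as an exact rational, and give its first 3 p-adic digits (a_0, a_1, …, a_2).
Σ a^n = 1/(1 − a) = 1/612;  first 3 digits = (1, 5, 8)

v_13(a) = 1 ≥ 1, so the series converges in ℤ_13 to 1/(1 − a) = 1/(1 − (-611)) = 1/612. Expand this rational in ℤ_13: compute digits iteratively via d_i = x_i mod 13, x_{i+1} = (x_i − d_i)/13. The first 3 digits are (1, 5, 8).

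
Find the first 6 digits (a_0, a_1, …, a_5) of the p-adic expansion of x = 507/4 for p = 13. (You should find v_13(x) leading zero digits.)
(a_0, …, a_5) = (0, 0, 4, 3, 3, 3)

v_13(507/4) = 2, so a_0 = ... = a_1 = 0. Factor out: x = 13^2 · u with u = 3/4 a unit in ℤ_13. Expand u iteratively via a_{v+i} = u_i mod 13, u_{i+1} = (u_i − a_{v+i})/13:
  u_0 = 3/4;  a_2 = 4;  u_1 = (u_0 − 4)/13 = -1/4
  u_1 = -1/4;  a_3 = 3;  u_2 = (u_1 − 3)/13 = -1/4
  u_2 = -1/4;  a_4 = 3;  u_3 = (u_2 − 3)/13 = -1/4
  u_3 = -1/4;  a_5 = 3;  u_4 = (u_3 − 3)/13 = -1/4
Digits: (0, 0, 4, 3, 3, 3).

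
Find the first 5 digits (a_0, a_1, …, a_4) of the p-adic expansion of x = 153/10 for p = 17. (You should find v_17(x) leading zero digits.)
(a_0, …, a_4) = (0, 6, 15, 11, 1)

v_17(153/10) = 1, so a_0 = ... = a_0 = 0. Factor out: x = 17^1 · u with u = 9/10 a unit in ℤ_17. Expand u iteratively via a_{v+i} = u_i mod 17, u_{i+1} = (u_i − a_{v+i})/17:
  u_0 = 9/10;  a_1 = 6;  u_1 = (u_0 − 6)/17 = -3/10
  u_1 = -3/10;  a_2 = 15;  u_2 = (u_1 − 15)/17 = -9/10
  u_2 = -9/10;  a_3 = 11;  u_3 = (u_2 − 11)/17 = -7/10
  u_3 = -7/10;  a_4 = 1;  u_4 = (u_3 − 1)/17 = -1/10
Digits: (0, 6, 15, 11, 1).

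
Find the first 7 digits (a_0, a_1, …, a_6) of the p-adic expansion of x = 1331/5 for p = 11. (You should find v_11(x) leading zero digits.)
(a_0, …, a_6) = (0, 0, 0, 9, 8, 8, 8)

v_11(1331/5) = 3, so a_0 = ... = a_2 = 0. Factor out: x = 11^3 · u with u = 1/5 a unit in ℤ_11. Expand u iteratively via a_{v+i} = u_i mod 11, u_{i+1} = (u_i − a_{v+i})/11:
  u_0 = 1/5;  a_3 = 9;  u_1 = (u_0 − 9)/11 = -4/5
  u_1 = -4/5;  a_4 = 8;  u_2 = (u_1 − 8)/11 = -4/5
  u_2 = -4/5;  a_5 = 8;  u_3 = (u_2 − 8)/11 = -4/5
  u_3 = -4/5;  a_6 = 8;  u_4 = (u_3 − 8)/11 = -4/5
Digits: (0, 0, 0, 9, 8, 8, 8).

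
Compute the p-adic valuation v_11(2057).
v_11(2057) = 2

v_11(n) is the largest exponent k such that 11^k divides n. Factor out: 2057 = 11^2 · 17. (Sign doesn't affect v_p.) So v_11(2057) = 2.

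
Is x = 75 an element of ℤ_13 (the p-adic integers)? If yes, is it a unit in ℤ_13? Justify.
x ∈ ℤ_13^× (unit); v_13(x) = 0

ℤ_13 = {x ∈ ℚ_13 : v_13(x) ≥ 0} and ℤ_13^× = {x ∈ ℤ_13 : v_13(x) = 0}. Here v_13(75) = v_13(num) − v_13(den) = 0; compare against these criteria.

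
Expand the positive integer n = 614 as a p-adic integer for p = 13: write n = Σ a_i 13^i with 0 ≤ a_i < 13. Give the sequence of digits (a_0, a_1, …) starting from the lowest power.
(a_0, a_1, …) = (3, 8, 3)

Repeated division by 13 gives the digits low-to-high: 614 = 3 + 8·13^1 + 3·13^2. Digit sequence: (3, 8, 3).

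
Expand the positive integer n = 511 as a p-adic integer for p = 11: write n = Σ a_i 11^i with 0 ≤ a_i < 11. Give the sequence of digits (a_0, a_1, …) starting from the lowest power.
(a_0, a_1, …) = (5, 2, 4)

Repeated division by 11 gives the digits low-to-high: 511 = 5 + 2·11^1 + 4·11^2. Digit sequence: (5, 2, 4).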